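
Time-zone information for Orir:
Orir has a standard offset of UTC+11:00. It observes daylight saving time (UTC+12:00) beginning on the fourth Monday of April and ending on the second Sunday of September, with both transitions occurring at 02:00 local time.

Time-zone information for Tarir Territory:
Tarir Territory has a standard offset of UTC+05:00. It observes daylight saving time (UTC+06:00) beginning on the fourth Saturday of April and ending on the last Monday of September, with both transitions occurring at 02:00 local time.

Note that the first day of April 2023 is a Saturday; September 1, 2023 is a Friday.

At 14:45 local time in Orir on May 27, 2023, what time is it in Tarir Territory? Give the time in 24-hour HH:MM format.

1 April 2023 is a Saturday, so the first Monday is April 3 and the fourth is April 24.
1 September 2023 is a Friday, so the first Sunday is September 3 and the second is September 10.
May 27, 2023 falls between 24 April and 10 September, so daylight saving is in effect and Orir is at UTC+12:00.
14:45 Orir − 12h = 02:45 UTC.
1 April 2023 is a Saturday, so the first Saturday is April 1 and the fourth is April 22.
1 September 2023 is a Friday, so Mondays fall on 4, 11, 18, 25; the last is September 25.
At the standard offset (UTC+05:00), 02:45 UTC + 5h = 07:45 Tarir Territory standard time.
The standard-time date in Tarir Territory, May 27, 2023, lies within the daylight-saving period (22 April – 25 September), so Tarir Territory is on daylight time, UTC+06:00.
02:45 UTC + 6h = 08:45 Tarir Territory.

08:45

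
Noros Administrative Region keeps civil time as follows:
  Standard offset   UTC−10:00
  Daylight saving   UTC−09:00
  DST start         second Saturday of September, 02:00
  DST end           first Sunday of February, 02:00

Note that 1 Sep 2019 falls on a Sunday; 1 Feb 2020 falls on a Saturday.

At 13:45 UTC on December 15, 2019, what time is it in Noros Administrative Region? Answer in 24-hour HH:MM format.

1 September 2019 is a Sunday, so the first Saturday is September 7 and the second is September 14.
1 February 2020 is a Saturday, so the first Sunday is February 2.
At the standard offset (UTC−10:00), 13:45 UTC − 10h = 03:45 Noros Administrative Region standard time.
The standard-time date in Noros Administrative Region, December 15, 2019, falls between 14 September 2019 and 2 February 2020, so daylight saving is in effect and Noros Administrative Region is at UTC−09:00.
13:45 UTC − 9h = 04:45 local.

04:45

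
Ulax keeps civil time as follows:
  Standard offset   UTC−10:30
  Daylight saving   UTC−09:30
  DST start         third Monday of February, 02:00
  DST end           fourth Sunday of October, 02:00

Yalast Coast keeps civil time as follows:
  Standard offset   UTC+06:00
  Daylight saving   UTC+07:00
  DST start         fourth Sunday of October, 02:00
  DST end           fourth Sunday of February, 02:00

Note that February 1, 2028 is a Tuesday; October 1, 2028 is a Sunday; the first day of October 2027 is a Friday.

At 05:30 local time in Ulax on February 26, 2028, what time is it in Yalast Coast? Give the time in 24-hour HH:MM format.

22:00

1 February 2028 is a Tuesday, so the first Monday is February 7 and the third is February 21.
1 October 2028 is a Sunday, so the first Sunday is October 1 and the fourth is October 22.
February 26, 2028 falls between 21 February and 22 October, so daylight saving is in effect and Ulax is at UTC−09:30.
05:30 Ulax + 9h30m = 15:00 UTC.
1 October 2027 is a Friday, so the first Sunday is October 3 and the fourth is October 24.
1 February 2028 is a Tuesday, so the first Sunday is February 6 and the fourth is February 27.
At the standard offset (UTC+06:00), 15:00 UTC + 6h = 21:00 Yalast Coast standard time.
Daylight saving runs 24 October 2027 – 27 February 2028; the standard-time date in Yalast Coast, February 26, 2028, is inside that window, so Yalast Coast is at UTC+07:00.
15:00 UTC + 7h = 22:00 Yalast Coast.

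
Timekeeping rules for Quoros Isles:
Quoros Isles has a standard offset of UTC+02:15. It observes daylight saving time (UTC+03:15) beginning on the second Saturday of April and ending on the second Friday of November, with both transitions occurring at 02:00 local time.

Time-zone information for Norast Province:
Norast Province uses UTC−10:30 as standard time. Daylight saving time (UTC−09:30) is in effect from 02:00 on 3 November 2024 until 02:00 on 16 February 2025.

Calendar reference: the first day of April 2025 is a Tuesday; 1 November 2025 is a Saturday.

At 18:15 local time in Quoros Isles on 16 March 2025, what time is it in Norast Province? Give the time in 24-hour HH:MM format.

05:30

1 April 2025 is a Tuesday, so the first Saturday is April 5 and the second is April 12.
1 November 2025 is a Saturday, so the first Friday is November 7 and the second is November 14.
16 March 2025 is outside the daylight-saving period (12 April – 14 November), so Quoros Isles is on standard time, UTC+02:15.
18:15 Quoros Isles − 2h15m = 16:00 UTC.
At the standard offset (UTC−10:30), 16:00 UTC − 10h30m = 05:30 Norast Province standard time.
Daylight saving runs 3 November 2024 – 16 February 2025; the standard-time date in Norast Province, 16 March 2025, is outside that window, so Norast Province is on standard time at UTC−10:30.
16:00 UTC − 10h30m = 05:30 Norast Province.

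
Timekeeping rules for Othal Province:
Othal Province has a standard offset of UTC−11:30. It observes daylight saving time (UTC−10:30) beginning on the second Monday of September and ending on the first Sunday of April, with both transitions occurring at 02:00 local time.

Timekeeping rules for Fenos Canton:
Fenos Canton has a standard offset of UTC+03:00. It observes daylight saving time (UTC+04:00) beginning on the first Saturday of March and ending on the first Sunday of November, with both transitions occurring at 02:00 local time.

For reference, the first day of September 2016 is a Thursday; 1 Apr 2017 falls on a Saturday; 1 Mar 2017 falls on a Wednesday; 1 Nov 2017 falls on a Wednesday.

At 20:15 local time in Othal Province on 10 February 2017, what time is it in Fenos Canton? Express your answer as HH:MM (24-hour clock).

09:45

1 September 2016 is a Thursday, so the first Monday is September 5 and the second is September 12.
1 April 2017 is a Saturday, so the first Sunday is April 2.
Daylight saving runs 12 September 2016 – 2 April 2017; 10 February 2017 is inside that window, so Othal Province is at UTC−10:30.
20:15 Othal Province + 10h30m = 06:45 UTC (rolling into the next day, 11 February 2017).
1 March 2017 is a Wednesday, so the first Saturday is March 4.
1 November 2017 is a Wednesday, so the first Sunday is November 5.
At the standard offset (UTC+03:00), 06:45 UTC + 3h = 09:45 Fenos Canton standard time.
The standard-time date in Fenos Canton, 11 February 2017, does not fall between 4 March and 5 November, so daylight saving is not in effect and Fenos Canton is at UTC+03:00.
06:45 UTC + 3h = 09:45 Fenos Canton.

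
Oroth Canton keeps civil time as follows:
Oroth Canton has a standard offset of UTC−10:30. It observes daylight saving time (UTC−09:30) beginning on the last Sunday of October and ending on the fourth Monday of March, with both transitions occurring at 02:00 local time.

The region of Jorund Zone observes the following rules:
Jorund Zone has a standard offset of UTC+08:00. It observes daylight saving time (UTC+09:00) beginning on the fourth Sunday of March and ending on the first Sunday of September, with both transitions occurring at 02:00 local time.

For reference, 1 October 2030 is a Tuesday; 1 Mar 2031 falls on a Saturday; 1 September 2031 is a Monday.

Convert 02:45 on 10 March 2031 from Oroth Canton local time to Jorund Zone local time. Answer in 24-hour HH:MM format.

20:15

1 October 2030 is a Tuesday, so Sundays fall on 6, 13, 20, 27; the last is October 27.
1 March 2031 is a Saturday, so the first Monday is March 3 and the fourth is March 24.
10 March 2031 lies within the daylight-saving period (27 October 2030 – 24 March 2031), so Oroth Canton is on daylight time, UTC−09:30.
02:45 Oroth Canton + 9h30m = 12:15 UTC.
1 March 2031 is a Saturday, so the first Sunday is March 2 and the fourth is March 23.
1 September 2031 is a Monday, so the first Sunday is September 7.
At the standard offset (UTC+08:00), 12:15 UTC + 8h = 20:15 Jorund Zone standard time.
The standard-time date in Jorund Zone, 10 March 2031, is outside the daylight-saving period (23 March – 7 September), so Jorund Zone is on standard time, UTC+08:00.
12:15 UTC + 8h = 20:15 Jorund Zone.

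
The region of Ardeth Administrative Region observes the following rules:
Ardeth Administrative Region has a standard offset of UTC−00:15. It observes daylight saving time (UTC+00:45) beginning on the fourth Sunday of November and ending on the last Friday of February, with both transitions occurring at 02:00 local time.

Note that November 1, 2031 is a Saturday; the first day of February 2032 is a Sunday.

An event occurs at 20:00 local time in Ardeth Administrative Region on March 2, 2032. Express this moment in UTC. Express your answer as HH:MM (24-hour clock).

20:15

1 November 2031 is a Saturday, so the first Sunday is November 2 and the fourth is November 23.
1 February 2032 is a Sunday, so Fridays fall on 6, 13, 20, 27; the last is February 27.
March 2, 2032 does not fall between 23 November 2031 and 27 February 2032, so daylight saving is not in effect and Ardeth Administrative Region is at UTC−00:15.
20:00 local + 0h15m = 20:15 UTC.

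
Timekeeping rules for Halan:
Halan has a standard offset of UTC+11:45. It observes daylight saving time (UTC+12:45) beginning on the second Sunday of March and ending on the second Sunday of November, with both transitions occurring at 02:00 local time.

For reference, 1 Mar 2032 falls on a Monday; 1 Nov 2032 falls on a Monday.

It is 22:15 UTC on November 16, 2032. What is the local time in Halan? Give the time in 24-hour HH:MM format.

10:00

1 March 2032 is a Monday, so the first Sunday is March 7 and the second is March 14.
1 November 2032 is a Monday, so the first Sunday is November 7 and the second is November 14.
At the standard offset (UTC+11:45), 22:15 UTC + 11h45m = 10:00 Halan standard time (rolling into the next day, 17 November 2032).
The standard-time date in Halan, November 17, 2032, does not fall between 14 March and 14 November, so daylight saving is not in effect and Halan is at UTC+11:45.
22:15 UTC + 11h45m = 10:00 local (rolling into the next day, 17 November 2032).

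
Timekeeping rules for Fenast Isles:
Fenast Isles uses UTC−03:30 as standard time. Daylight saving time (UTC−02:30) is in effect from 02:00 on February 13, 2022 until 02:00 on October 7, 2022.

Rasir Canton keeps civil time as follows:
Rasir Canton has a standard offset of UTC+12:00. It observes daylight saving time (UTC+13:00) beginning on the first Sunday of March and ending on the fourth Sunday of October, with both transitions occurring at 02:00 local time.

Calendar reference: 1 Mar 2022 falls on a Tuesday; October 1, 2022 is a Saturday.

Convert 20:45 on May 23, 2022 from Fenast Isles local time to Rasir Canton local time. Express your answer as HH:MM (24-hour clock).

12:15

May 23, 2022 lies within the daylight-saving period (13 February – 7 October), so Fenast Isles is on daylight time, UTC−02:30.
20:45 Fenast Isles + 2h30m = 23:15 UTC.
1 March 2022 is a Tuesday, so the first Sunday is March 6.
1 October 2022 is a Saturday, so the first Sunday is October 2 and the fourth is October 23.
At the standard offset (UTC+12:00), 23:15 UTC + 12h = 11:15 Rasir Canton standard time (rolling into the next day, 24 May 2022).
Daylight saving runs 6 March – 23 October; the standard-time date in Rasir Canton, May 24, 2022, is inside that window, so Rasir Canton is at UTC+13:00.
23:15 UTC + 13h = 12:15 Rasir Canton (rolling into the next day, 24 May 2022).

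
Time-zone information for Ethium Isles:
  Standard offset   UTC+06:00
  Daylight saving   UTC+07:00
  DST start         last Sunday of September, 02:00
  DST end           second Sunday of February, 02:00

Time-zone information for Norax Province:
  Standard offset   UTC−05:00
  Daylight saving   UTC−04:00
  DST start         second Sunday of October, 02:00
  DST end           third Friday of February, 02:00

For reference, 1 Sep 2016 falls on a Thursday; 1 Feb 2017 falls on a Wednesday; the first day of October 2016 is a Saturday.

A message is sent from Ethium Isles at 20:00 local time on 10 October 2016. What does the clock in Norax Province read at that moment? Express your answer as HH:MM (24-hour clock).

1 September 2016 is a Thursday, so Sundays fall on 4, 11, 18, 25; the last is September 25.
1 February 2017 is a Wednesday, so the first Sunday is February 5 and the second is February 12.
10 October 2016 falls between 25 September 2016 and 12 February 2017, so daylight saving is in effect and Ethium Isles is at UTC+07:00.
20:00 Ethium Isles − 7h = 13:00 UTC.
1 October 2016 is a Saturday, so the first Sunday is October 2 and the second is October 9.
1 February 2017 is a Wednesday, so the first Friday is February 3 and the third is February 17.
At the standard offset (UTC−05:00), 13:00 UTC − 5h = 08:00 Norax Province standard time.
Daylight saving runs 9 October 2016 – 17 February 2017; the standard-time date in Norax Province, 10 October 2016, is inside that window, so Norax Province is at UTC−04:00.
13:00 UTC − 4h = 09:00 Norax Province.

09:00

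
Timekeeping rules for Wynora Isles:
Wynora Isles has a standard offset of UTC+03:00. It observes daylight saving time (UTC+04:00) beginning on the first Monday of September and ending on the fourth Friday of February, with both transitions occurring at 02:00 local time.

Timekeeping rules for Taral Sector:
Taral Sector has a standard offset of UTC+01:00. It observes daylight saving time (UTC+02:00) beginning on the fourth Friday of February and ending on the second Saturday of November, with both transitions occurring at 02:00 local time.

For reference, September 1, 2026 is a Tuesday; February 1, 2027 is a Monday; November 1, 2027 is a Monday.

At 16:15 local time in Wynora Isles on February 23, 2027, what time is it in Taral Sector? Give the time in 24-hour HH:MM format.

1 September 2026 is a Tuesday, so the first Monday is September 7.
1 February 2027 is a Monday, so the first Friday is February 5 and the fourth is February 26.
Daylight saving runs 7 September 2026 – 26 February 2027; February 23, 2027 is inside that window, so Wynora Isles is at UTC+04:00.
16:15 Wynora Isles − 4h = 12:15 UTC.
1 February 2027 is a Monday, so the first Friday is February 5 and the fourth is February 26.
1 November 2027 is a Monday, so the first Saturday is November 6 and the second is November 13.
At the standard offset (UTC+01:00), 12:15 UTC + 1h = 13:15 Taral Sector standard time.
The standard-time date in Taral Sector, February 23, 2027, does not fall between 26 February and 13 November, so daylight saving is not in effect and Taral Sector is at UTC+01:00.
12:15 UTC + 1h = 13:15 Taral Sector.

13:15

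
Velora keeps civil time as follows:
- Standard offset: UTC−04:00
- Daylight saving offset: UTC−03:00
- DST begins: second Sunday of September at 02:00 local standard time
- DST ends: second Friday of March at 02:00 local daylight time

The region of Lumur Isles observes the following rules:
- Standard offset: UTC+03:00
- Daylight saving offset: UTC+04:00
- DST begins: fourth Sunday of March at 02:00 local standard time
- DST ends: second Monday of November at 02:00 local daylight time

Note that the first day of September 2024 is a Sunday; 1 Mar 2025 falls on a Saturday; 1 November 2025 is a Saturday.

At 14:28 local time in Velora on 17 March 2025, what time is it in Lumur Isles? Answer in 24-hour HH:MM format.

21:28

1 September 2024 is a Sunday, so the first Sunday is September 1 and the second is September 8.
1 March 2025 is a Saturday, so the first Friday is March 7 and the second is March 14.
Daylight saving runs 8 September 2024 – 14 March 2025; 17 March 2025 is outside that window, so Velora is on standard time at UTC−04:00.
14:28 Velora + 4h = 18:28 UTC.
1 March 2025 is a Saturday, so the first Sunday is March 2 and the fourth is March 23.
1 November 2025 is a Saturday, so the first Monday is November 3 and the second is November 10.
At the standard offset (UTC+03:00), 18:28 UTC + 3h = 21:28 Lumur Isles standard time.
The standard-time date in Lumur Isles, 17 March 2025, does not fall between 23 March and 10 November, so daylight saving is not in effect and Lumur Isles is at UTC+03:00.
18:28 UTC + 3h = 21:28 Lumur Isles.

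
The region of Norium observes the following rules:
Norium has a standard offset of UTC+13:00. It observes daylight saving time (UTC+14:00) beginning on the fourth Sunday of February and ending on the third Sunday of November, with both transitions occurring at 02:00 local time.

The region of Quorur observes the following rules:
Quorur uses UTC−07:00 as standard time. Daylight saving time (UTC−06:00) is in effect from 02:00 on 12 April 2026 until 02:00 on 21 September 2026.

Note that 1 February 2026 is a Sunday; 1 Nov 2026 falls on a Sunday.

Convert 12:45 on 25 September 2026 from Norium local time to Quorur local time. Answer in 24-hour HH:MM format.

15:45

1 February 2026 is a Sunday, so the first Sunday is February 1 and the fourth is February 22.
1 November 2026 is a Sunday, so the first Sunday is November 1 and the third is November 15.
25 September 2026 falls between 22 February and 15 November, so daylight saving is in effect and Norium is at UTC+14:00.
12:45 Norium − 14h = 22:45 UTC (rolling into the previous day, 24 September 2026).
At the standard offset (UTC−07:00), 22:45 UTC − 7h = 15:45 Quorur standard time.
The standard-time date in Quorur, 24 September 2026, does not fall between 12 April and 21 September, so daylight saving is not in effect and Quorur is at UTC−07:00.
22:45 UTC − 7h = 15:45 Quorur.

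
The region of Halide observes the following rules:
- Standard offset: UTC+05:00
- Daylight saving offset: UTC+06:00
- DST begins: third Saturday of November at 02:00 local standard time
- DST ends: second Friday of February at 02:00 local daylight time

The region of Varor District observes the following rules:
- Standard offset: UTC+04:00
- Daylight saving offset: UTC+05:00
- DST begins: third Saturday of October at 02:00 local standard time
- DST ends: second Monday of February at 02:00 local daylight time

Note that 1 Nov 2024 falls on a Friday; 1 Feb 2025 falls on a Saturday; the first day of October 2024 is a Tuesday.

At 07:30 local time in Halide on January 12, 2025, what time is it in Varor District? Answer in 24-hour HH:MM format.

06:30

1 November 2024 is a Friday, so the first Saturday is November 2 and the third is November 16.
1 February 2025 is a Saturday, so the first Friday is February 7 and the second is February 14.
January 12, 2025 lies within the daylight-saving period (16 November 2024 – 14 February 2025), so Halide is on daylight time, UTC+06:00.
07:30 Halide − 6h = 01:30 UTC.
1 October 2024 is a Tuesday, so the first Saturday is October 5 and the third is October 19.
1 February 2025 is a Saturday, so the first Monday is February 3 and the second is February 10.
At the standard offset (UTC+04:00), 01:30 UTC + 4h = 05:30 Varor District standard time.
Daylight saving runs 19 October 2024 – 10 February 2025; the standard-time date in Varor District, January 12, 2025, is inside that window, so Varor District is at UTC+05:00.
01:30 UTC + 5h = 06:30 Varor District.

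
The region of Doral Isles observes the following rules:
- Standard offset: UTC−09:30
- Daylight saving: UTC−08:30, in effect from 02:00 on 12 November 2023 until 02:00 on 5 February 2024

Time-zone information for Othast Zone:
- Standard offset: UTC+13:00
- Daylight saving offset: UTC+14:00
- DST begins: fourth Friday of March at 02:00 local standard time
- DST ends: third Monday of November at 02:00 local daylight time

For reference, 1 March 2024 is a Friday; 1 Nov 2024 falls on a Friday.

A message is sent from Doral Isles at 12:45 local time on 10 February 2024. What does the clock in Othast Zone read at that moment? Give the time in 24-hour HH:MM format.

10 February 2024 does not fall between 12 November 2023 and 5 February 2024, so daylight saving is not in effect and Doral Isles is at UTC−09:30.
12:45 Doral Isles + 9h30m = 22:15 UTC.
1 March 2024 is a Friday, so the first Friday is March 1 and the fourth is March 22.
1 November 2024 is a Friday, so the first Monday is November 4 and the third is November 18.
At the standard offset (UTC+13:00), 22:15 UTC + 13h = 11:15 Othast Zone standard time (rolling into the next day, 11 February 2024).
The standard-time date in Othast Zone, 11 February 2024, does not fall between 22 March and 18 November, so daylight saving is not in effect and Othast Zone is at UTC+13:00.
22:15 UTC + 13h = 11:15 Othast Zone (rolling into the next day, 11 February 2024).

11:15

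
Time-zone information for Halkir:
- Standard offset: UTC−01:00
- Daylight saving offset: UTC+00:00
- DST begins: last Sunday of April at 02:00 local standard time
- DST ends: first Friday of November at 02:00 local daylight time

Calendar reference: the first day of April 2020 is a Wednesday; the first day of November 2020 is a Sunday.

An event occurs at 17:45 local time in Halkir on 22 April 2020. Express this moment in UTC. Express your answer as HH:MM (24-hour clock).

1 April 2020 is a Wednesday, so Sundays fall on 5, 12, 19, 26; the last is April 26.
1 November 2020 is a Sunday, so the first Friday is November 6.
Daylight saving runs 26 April – 6 November; 22 April 2020 is outside that window, so Halkir is on standard time at UTC−01:00.
17:45 local + 1h = 18:45 UTC.

18:45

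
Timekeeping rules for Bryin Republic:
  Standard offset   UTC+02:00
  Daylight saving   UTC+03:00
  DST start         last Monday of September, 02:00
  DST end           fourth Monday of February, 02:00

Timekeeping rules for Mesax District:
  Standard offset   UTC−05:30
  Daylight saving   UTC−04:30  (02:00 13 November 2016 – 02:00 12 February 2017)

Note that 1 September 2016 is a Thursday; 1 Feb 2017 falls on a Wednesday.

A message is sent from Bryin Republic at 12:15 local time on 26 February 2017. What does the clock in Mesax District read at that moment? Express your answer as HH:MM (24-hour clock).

1 September 2016 is a Thursday, so Mondays fall on 5, 12, 19, 26; the last is September 26.
1 February 2017 is a Wednesday, so the first Monday is February 6 and the fourth is February 27.
26 February 2017 falls between 26 September 2016 and 27 February 2017, so daylight saving is in effect and Bryin Republic is at UTC+03:00.
12:15 Bryin Republic − 3h = 09:15 UTC.
At the standard offset (UTC−05:30), 09:15 UTC − 5h30m = 03:45 Mesax District standard time.
The standard-time date in Mesax District, 26 February 2017, does not fall between 13 November 2016 and 12 February 2017, so daylight saving is not in effect and Mesax District is at UTC−05:30.
09:15 UTC − 5h30m = 03:45 Mesax District.

03:45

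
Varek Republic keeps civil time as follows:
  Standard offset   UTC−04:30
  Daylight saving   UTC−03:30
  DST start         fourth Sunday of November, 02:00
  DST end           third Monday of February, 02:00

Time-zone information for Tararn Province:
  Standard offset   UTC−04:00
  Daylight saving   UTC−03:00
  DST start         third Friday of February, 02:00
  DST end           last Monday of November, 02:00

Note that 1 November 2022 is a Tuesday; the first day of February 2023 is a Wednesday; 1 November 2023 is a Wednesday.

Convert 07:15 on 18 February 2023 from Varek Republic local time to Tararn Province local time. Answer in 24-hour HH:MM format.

1 November 2022 is a Tuesday, so the first Sunday is November 6 and the fourth is November 27.
1 February 2023 is a Wednesday, so the first Monday is February 6 and the third is February 20.
18 February 2023 falls between 27 November 2022 and 20 February 2023, so daylight saving is in effect and Varek Republic is at UTC−03:30.
07:15 Varek Republic + 3h30m = 10:45 UTC.
1 February 2023 is a Wednesday, so the first Friday is February 3 and the third is February 17.
1 November 2023 is a Wednesday, so Mondays fall on 6, 13, 20, 27; the last is November 27.
At the standard offset (UTC−04:00), 10:45 UTC − 4h = 06:45 Tararn Province standard time.
The standard-time date in Tararn Province, 18 February 2023, lies within the daylight-saving period (17 February – 27 November), so Tararn Province is on daylight time, UTC−03:00.
10:45 UTC − 3h = 07:45 Tararn Province.

07:45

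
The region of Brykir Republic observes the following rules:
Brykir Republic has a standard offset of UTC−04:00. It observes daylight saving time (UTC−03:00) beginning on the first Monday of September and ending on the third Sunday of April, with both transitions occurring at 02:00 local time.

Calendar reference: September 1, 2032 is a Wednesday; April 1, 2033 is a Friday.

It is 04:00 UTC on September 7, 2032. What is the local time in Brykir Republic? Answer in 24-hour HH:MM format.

01:00

1 September 2032 is a Wednesday, so the first Monday is September 6.
1 April 2033 is a Friday, so the first Sunday is April 3 and the third is April 17.
At the standard offset (UTC−04:00), 04:00 UTC − 4h = 00:00 Brykir Republic standard time.
Daylight saving runs 6 September 2032 – 17 April 2033; the standard-time date in Brykir Republic, September 7, 2032, is inside that window, so Brykir Republic is at UTC−03:00.
04:00 UTC − 3h = 01:00 local.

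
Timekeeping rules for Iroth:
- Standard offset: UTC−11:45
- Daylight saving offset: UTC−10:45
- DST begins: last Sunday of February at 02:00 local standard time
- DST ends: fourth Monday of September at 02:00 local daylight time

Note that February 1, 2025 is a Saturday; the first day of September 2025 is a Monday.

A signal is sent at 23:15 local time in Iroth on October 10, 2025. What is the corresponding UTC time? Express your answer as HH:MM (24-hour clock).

11:00

1 February 2025 is a Saturday, so Sundays fall on 2, 9, 16, 23; the last is February 23.
1 September 2025 is a Monday, so the first Monday is September 1 and the fourth is September 22.
October 10, 2025 is outside the daylight-saving period (23 February – 22 September), so Iroth is on standard time, UTC−11:45.
23:15 local + 11h45m = 11:00 UTC (rolling into the next day, 11 October 2025).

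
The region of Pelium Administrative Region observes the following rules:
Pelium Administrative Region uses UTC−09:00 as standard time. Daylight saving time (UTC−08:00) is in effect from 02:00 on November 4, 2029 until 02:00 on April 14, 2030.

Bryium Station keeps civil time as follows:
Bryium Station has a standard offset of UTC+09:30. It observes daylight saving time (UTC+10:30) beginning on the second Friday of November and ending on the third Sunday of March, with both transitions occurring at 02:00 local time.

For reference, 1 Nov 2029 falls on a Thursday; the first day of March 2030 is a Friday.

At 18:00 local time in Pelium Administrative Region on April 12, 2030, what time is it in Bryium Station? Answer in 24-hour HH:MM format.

Daylight saving runs 4 November 2029 – 14 April 2030; April 12, 2030 is inside that window, so Pelium Administrative Region is at UTC−08:00.
18:00 Pelium Administrative Region + 8h = 02:00 UTC (rolling into the next day, 13 April 2030).
1 November 2029 is a Thursday, so the first Friday is November 2 and the second is November 9.
1 March 2030 is a Friday, so the first Sunday is March 3 and the third is March 17.
At the standard offset (UTC+09:30), 02:00 UTC + 9h30m = 11:30 Bryium Station standard time.
Daylight saving runs 9 November 2029 – 17 March 2030; the standard-time date in Bryium Station, April 13, 2030, is outside that window, so Bryium Station is on standard time at UTC+09:30.
02:00 UTC + 9h30m = 11:30 Bryium Station.

11:30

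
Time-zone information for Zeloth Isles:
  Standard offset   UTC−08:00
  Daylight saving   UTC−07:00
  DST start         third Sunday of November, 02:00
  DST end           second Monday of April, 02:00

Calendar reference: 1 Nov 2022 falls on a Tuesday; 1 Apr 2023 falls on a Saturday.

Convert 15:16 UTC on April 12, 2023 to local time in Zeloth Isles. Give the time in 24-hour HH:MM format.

07:16

1 November 2022 is a Tuesday, so the first Sunday is November 6 and the third is November 20.
1 April 2023 is a Saturday, so the first Monday is April 3 and the second is April 10.
At the standard offset (UTC−08:00), 15:16 UTC − 8h = 07:16 Zeloth Isles standard time.
The standard-time date in Zeloth Isles, April 12, 2023, does not fall between 20 November 2022 and 10 April 2023, so daylight saving is not in effect and Zeloth Isles is at UTC−08:00.
15:16 UTC − 8h = 07:16 local.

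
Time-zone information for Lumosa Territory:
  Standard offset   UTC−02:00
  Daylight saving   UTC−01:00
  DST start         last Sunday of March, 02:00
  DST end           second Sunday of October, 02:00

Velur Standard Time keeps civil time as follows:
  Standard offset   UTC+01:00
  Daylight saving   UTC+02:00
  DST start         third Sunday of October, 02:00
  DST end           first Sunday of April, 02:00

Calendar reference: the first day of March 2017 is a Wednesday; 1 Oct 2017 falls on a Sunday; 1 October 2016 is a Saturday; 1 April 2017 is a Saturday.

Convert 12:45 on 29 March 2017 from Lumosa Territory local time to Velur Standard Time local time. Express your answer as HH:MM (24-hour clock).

1 March 2017 is a Wednesday, so Sundays fall on 5, 12, 19, 26; the last is March 26.
1 October 2017 is a Sunday, so the first Sunday is October 1 and the second is October 8.
Daylight saving runs 26 March – 8 October; 29 March 2017 is inside that window, so Lumosa Territory is at UTC−01:00.
12:45 Lumosa Territory + 1h = 13:45 UTC.
1 October 2016 is a Saturday, so the first Sunday is October 2 and the third is October 16.
1 April 2017 is a Saturday, so the first Sunday is April 2.
At the standard offset (UTC+01:00), 13:45 UTC + 1h = 14:45 Velur Standard Time standard time.
The standard-time date in Velur Standard Time, 29 March 2017, falls between 16 October 2016 and 2 April 2017, so daylight saving is in effect and Velur Standard Time is at UTC+02:00.
13:45 UTC + 2h = 15:45 Velur Standard Time.

15:45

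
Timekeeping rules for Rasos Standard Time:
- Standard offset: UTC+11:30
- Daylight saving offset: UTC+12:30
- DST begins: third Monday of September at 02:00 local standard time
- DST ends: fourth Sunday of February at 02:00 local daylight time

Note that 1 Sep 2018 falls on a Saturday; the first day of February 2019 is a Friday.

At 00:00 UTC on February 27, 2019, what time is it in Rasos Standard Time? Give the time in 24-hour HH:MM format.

1 September 2018 is a Saturday, so the first Monday is September 3 and the third is September 17.
1 February 2019 is a Friday, so the first Sunday is February 3 and the fourth is February 24.
At the standard offset (UTC+11:30), 00:00 UTC + 11h30m = 11:30 Rasos Standard Time standard time.
The standard-time date in Rasos Standard Time, February 27, 2019, is outside the daylight-saving period (17 September 2018 – 24 February 2019), so Rasos Standard Time is on standard time, UTC+11:30.
00:00 UTC + 11h30m = 11:30 local.

11:30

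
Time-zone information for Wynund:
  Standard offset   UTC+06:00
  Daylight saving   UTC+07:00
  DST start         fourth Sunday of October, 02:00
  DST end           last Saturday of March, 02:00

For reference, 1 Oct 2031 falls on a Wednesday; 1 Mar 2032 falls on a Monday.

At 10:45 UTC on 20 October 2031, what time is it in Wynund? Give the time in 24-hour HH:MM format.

1 October 2031 is a Wednesday, so the first Sunday is October 5 and the fourth is October 26.
1 March 2032 is a Monday, so Saturdays fall on 6, 13, 20, 27; the last is March 27.
At the standard offset (UTC+06:00), 10:45 UTC + 6h = 16:45 Wynund standard time.
Daylight saving runs 26 October 2031 – 27 March 2032; the standard-time date in Wynund, 20 October 2031, is outside that window, so Wynund is on standard time at UTC+06:00.
10:45 UTC + 6h = 16:45 local.

16:45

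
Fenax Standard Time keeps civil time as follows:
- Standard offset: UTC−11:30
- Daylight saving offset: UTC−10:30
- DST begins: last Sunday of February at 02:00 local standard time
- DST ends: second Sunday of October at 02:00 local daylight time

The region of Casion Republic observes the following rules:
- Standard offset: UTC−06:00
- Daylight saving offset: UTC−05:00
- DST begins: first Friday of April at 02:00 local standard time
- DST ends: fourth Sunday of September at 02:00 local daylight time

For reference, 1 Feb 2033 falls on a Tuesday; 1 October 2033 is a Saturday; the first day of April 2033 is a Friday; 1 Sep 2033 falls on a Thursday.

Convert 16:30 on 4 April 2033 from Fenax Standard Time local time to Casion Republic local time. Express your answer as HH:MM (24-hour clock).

22:00

1 February 2033 is a Tuesday, so Sundays fall on 6, 13, 20, 27; the last is February 27.
1 October 2033 is a Saturday, so the first Sunday is October 2 and the second is October 9.
4 April 2033 falls between 27 February and 9 October, so daylight saving is in effect and Fenax Standard Time is at UTC−10:30.
16:30 Fenax Standard Time + 10h30m = 03:00 UTC (rolling into the next day, 5 April 2033).
1 April 2033 is a Friday, so the first Friday is April 1.
1 September 2033 is a Thursday, so the first Sunday is September 4 and the fourth is September 25.
At the standard offset (UTC−06:00), 03:00 UTC − 6h = 21:00 Casion Republic standard time (rolling into the previous day, 4 April 2033).
The standard-time date in Casion Republic, 4 April 2033, falls between 1 April and 25 September, so daylight saving is in effect and Casion Republic is at UTC−05:00.
03:00 UTC − 5h = 22:00 Casion Republic (rolling into the previous day, 4 April 2033).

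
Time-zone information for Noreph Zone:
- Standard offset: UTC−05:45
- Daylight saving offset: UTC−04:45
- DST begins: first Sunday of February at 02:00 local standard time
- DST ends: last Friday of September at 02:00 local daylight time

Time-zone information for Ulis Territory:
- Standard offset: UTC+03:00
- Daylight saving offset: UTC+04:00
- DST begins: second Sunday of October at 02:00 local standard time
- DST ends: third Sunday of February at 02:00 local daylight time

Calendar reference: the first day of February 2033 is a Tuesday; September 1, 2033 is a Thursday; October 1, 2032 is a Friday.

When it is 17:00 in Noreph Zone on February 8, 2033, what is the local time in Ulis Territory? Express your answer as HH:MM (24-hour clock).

01:45

1 February 2033 is a Tuesday, so the first Sunday is February 6.
1 September 2033 is a Thursday, so Fridays fall on 2, 9, 16, 23, 30; the last is September 30.
February 8, 2033 falls between 6 February and 30 September, so daylight saving is in effect and Noreph Zone is at UTC−04:45.
17:00 Noreph Zone + 4h45m = 21:45 UTC.
1 October 2032 is a Friday, so the first Sunday is October 3 and the second is October 10.
1 February 2033 is a Tuesday, so the first Sunday is February 6 and the third is February 20.
At the standard offset (UTC+03:00), 21:45 UTC + 3h = 00:45 Ulis Territory standard time (rolling into the next day, 9 February 2033).
Daylight saving runs 10 October 2032 – 20 February 2033; the standard-time date in Ulis Territory, February 9, 2033, is inside that window, so Ulis Territory is at UTC+04:00.
21:45 UTC + 4h = 01:45 Ulis Territory (rolling into the next day, 9 February 2033).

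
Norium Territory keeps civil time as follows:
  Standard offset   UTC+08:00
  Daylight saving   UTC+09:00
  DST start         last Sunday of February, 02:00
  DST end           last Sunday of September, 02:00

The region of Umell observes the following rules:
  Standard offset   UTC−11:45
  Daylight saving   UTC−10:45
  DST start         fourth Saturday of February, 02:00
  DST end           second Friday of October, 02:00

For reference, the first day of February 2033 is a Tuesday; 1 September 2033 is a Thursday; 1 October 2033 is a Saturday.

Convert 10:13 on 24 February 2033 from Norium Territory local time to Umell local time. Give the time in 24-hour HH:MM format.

14:28

1 February 2033 is a Tuesday, so Sundays fall on 6, 13, 20, 27; the last is February 27.
1 September 2033 is a Thursday, so Sundays fall on 4, 11, 18, 25; the last is September 25.
24 February 2033 is outside the daylight-saving period (27 February – 25 September), so Norium Territory is on standard time, UTC+08:00.
10:13 Norium Territory − 8h = 02:13 UTC.
1 February 2033 is a Tuesday, so the first Saturday is February 5 and the fourth is February 26.
1 October 2033 is a Saturday, so the first Friday is October 7 and the second is October 14.
At the standard offset (UTC−11:45), 02:13 UTC − 11h45m = 14:28 Umell standard time (rolling into the previous day, 23 February 2033).
The standard-time date in Umell, 23 February 2033, is outside the daylight-saving period (26 February – 14 October), so Umell is on standard time, UTC−11:45.
02:13 UTC − 11h45m = 14:28 Umell (rolling into the previous day, 23 February 2033).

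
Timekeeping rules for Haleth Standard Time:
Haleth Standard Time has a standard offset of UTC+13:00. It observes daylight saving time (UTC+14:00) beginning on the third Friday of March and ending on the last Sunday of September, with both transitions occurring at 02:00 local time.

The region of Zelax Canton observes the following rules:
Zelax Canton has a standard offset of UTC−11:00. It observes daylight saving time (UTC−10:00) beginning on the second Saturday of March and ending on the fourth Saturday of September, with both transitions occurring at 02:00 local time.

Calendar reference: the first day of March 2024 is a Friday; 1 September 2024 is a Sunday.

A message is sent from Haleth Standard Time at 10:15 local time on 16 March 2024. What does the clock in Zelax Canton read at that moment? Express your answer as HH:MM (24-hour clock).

1 March 2024 is a Friday, so the first Friday is March 1 and the third is March 15.
1 September 2024 is a Sunday, so Sundays fall on 1, 8, 15, 22, 29; the last is September 29.
16 March 2024 lies within the daylight-saving period (15 March – 29 September), so Haleth Standard Time is on daylight time, UTC+14:00.
10:15 Haleth Standard Time − 14h = 20:15 UTC (rolling into the previous day, 15 March 2024).
1 March 2024 is a Friday, so the first Saturday is March 2 and the second is March 9.
1 September 2024 is a Sunday, so the first Saturday is September 7 and the fourth is September 28.
At the standard offset (UTC−11:00), 20:15 UTC − 11h = 09:15 Zelax Canton standard time.
Daylight saving runs 9 March – 28 September; the standard-time date in Zelax Canton, 15 March 2024, is inside that window, so Zelax Canton is at UTC−10:00.
20:15 UTC − 10h = 10:15 Zelax Canton.

10:15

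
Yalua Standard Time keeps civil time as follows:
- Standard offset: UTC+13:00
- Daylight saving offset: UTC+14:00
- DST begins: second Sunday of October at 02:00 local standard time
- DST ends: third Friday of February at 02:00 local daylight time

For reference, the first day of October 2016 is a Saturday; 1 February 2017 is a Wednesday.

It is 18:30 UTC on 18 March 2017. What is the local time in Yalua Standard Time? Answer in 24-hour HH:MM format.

07:30

1 October 2016 is a Saturday, so the first Sunday is October 2 and the second is October 9.
1 February 2017 is a Wednesday, so the first Friday is February 3 and the third is February 17.
At the standard offset (UTC+13:00), 18:30 UTC + 13h = 07:30 Yalua Standard Time standard time (rolling into the next day, 19 March 2017).
The standard-time date in Yalua Standard Time, 19 March 2017, does not fall between 9 October 2016 and 17 February 2017, so daylight saving is not in effect and Yalua Standard Time is at UTC+13:00.
18:30 UTC + 13h = 07:30 local (rolling into the next day, 19 March 2017).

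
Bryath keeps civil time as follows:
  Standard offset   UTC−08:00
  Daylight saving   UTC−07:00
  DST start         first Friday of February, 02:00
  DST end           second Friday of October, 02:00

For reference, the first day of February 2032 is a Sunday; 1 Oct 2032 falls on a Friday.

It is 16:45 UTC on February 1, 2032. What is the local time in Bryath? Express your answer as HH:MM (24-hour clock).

1 February 2032 is a Sunday, so the first Friday is February 6.
1 October 2032 is a Friday, so the first Friday is October 1 and the second is October 8.
At the standard offset (UTC−08:00), 16:45 UTC − 8h = 08:45 Bryath standard time.
The standard-time date in Bryath, February 1, 2032, does not fall between 6 February and 8 October, so daylight saving is not in effect and Bryath is at UTC−08:00.
16:45 UTC − 8h = 08:45 local.

08:45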